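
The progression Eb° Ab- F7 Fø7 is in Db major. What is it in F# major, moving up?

Db major up to F# major is an augmented third; each chord root moves by that interval while the quality stays the same.
Eb°: root Eb up an augmented third → G#, giving G#°.
Ab-: root Ab up an augmented third → C#, giving C#-.
F7: root F up an augmented third → A#, giving A#7.
Fø7: root F up an augmented third → A#, giving A#ø7.

G#° C#- A#7 A#ø7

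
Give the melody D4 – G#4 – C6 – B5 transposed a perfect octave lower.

D3 G#3 C5 B4

D4 becomes D3
G#4 becomes G#3
C6 becomes C5
B5 becomes B4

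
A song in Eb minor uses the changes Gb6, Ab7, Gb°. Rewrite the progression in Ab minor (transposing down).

Eb minor down to Ab minor is a perfect fifth; each chord root moves by that interval while the quality stays the same.
Gb6: root Gb down a perfect fifth → Cb, giving Cb6.
Ab7: root Ab down a perfect fifth → Db, giving Db7.
Gb°: root Gb down a perfect fifth → Cb, giving Cb°.

Cb6 Db7 Cb°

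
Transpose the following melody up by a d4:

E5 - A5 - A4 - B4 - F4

E5 up a diminished fourth is Ab5.
A5 up a diminished fourth is Db6.
A4 up a diminished fourth is Db5.
B4 up a diminished fourth is Eb5.
F4 up a diminished fourth is Bbb4.

Ab5 Db6 Db5 Eb5 Bbb4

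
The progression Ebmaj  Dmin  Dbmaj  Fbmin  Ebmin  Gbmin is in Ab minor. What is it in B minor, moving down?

F#maj E#min Emaj Gmin F#min Amin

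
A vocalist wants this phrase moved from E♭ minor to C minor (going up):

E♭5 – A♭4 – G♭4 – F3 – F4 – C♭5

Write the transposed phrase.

E♭ minor to C minor up is a major sixth, so every note moves up by that interval.
Eb5 -> C6
Ab4 -> F5
Gb4 -> Eb5
F3 -> D4
F4 -> D5
Cb5 -> Ab5

C6 F5 Eb5 D4 D5 Ab5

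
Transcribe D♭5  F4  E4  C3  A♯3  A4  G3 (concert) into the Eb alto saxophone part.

Written C4 sounds as Eb3 on the Eb alto saxophone, so concert pitches are written a major sixth up.
Db5 -> Bb5
F4 -> D5
E4 -> C#5
C3 -> A3
A#3 -> F##4
A4 -> F#5
G3 -> E4

Bb5 D5 C#5 A3 F##4 F#5 E4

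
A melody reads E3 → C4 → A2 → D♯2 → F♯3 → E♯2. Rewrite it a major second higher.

F#3 D4 B2 E#2 G#3 F##2

E3 -> F#3
C4 -> D4
A2 -> B2
D#2 -> E#2
F#3 -> G#3
E#2 -> F##2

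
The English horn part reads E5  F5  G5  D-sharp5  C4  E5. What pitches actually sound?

Written C4 on the English horn sounds as F3, a perfect fifth lower; apply that shift to every note.
E5 -> A4
F5 -> Bb4
G5 -> C5
D#5 -> G#4
C4 -> F3
E5 -> A4

A4 Bb4 C5 G#4 F3 A4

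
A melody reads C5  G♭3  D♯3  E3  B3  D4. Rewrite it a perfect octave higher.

C5 → C6
Gb3 → Gb4
D#3 → D#4
E3 → E4
B3 → B4
D4 → D5

C6 Gb4 D#4 E4 B4 D5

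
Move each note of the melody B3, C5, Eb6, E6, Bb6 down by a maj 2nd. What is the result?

A3 Bb4 Db6 D6 Ab6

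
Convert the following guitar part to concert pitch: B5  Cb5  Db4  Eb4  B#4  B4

B4 Cb4 Db3 Eb3 B#3 B3

The guitar sounds a perfect octave below written, so transpose each written note down a perfect octave.
B5 to B4
Cb5 to Cb4
Db4 to Db3
Eb4 to Eb3
B#4 to B#3
B4 to B3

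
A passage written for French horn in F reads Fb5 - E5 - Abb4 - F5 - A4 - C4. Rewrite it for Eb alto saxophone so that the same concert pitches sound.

First find concert pitch: the French horn in F sounds a perfect fifth below written, so Fb5 E5 Abb4 F5 A4 C4 sounds Bbb4 A4 Dbb4 Bb4 D4 F3.
Then write for Eb alto saxophone: it sounds a major sixth below written, so the part must be a major sixth above concert.
Bbb4 → Gb5
A4 → F#5
Dbb4 → Bbb4
Bb4 → G5
D4 → B4
F3 → D4

Gb5 F#5 Bbb4 G5 B4 D4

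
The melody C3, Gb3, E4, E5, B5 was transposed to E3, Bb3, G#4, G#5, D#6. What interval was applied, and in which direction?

up a major third

From C3 to E3 is 3 letter names — a third of some quality.
C3 to E3 is 4 semitones, which makes it a major third; the second version is higher, so the direction is up.
Checking another pair — B5 → D#6 — gives the same interval.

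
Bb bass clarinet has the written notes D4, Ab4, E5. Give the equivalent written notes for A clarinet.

Eb3 Bbb3 F4

First find concert pitch: the Bb bass clarinet sounds a major ninth below written, so D4 Ab4 E5 sounds C3 Gb3 D4.
Then write for A clarinet: it sounds a minor third below written, so the part must be a minor third above concert.
C3 → Eb3
Gb3 → Bbb3
D4 → F4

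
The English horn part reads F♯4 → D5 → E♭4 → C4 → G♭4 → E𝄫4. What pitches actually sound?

Written C4 on the English horn sounds as F3, a perfect fifth lower; apply that shift to every note.
F#4 -> B3
D5 -> G4
Eb4 -> Ab3
C4 -> F3
Gb4 -> Cb4
Ebb4 -> Abb3

B3 G4 Ab3 F3 Cb4 Abb3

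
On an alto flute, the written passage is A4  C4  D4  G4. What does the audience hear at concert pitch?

Written C4 on the alto flute sounds as G3, a perfect fourth lower; apply that shift to every note.
A4 -> E4
C4 -> G3
D4 -> A3
G4 -> D4

E4 G3 A3 D4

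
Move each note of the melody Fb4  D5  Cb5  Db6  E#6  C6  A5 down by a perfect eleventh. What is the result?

Cb3 A3 Gb3 Ab4 B#4 G4 E4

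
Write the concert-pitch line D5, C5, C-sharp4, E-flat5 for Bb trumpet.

E5 D5 D#4 F5

Written C4 sounds as Bb3 on the Bb trumpet, so concert pitches are written a major second up.
D5 -> E5
C5 -> D5
C#4 -> D#4
Eb5 -> F5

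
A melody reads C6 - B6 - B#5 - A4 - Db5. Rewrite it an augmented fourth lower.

Gb5 F6 F#5 Eb4 Abb4

C6 → Gb5
B6 → F6
B#5 → F#5
A4 → Eb4
Db5 → Abb4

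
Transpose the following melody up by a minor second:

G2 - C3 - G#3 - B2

Ab2 Db3 A3 C3

G2 to Ab2
C3 to Db3
G#3 to A3
B2 to C3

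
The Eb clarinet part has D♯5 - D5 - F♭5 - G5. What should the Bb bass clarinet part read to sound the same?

G#6 G6 Bbb6 C7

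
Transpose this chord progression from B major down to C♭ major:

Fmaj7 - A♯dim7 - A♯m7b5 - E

Gbbmaj7 Bbdim7 Bbm7b5 Fb

B major down to C♭ major is an augmented seventh; each chord root moves by that interval while the quality stays the same.
Fmaj7: root F down an augmented seventh → Gbb, giving Gbbmaj7.
A♯dim7: root A♯ down an augmented seventh → Bb, giving Bbdim7.
A♯m7b5: root A♯ down an augmented seventh → Bb, giving Bbm7b5.
E: root E down an augmented seventh → Fb, giving Fb.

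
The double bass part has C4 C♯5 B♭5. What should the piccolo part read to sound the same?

First find concert pitch: the double bass sounds a perfect octave below written, so C4 C♯5 B♭5 sounds C3 C#4 Bb4.
Then write for piccolo: it sounds a perfect octave above written, so the part must be a perfect octave below concert.
C3 → C2
C#4 → C#3
Bb4 → Bb3

C2 C#3 Bb3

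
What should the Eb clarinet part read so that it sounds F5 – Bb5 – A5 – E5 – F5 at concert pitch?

D5 G5 F#5 C#5 D5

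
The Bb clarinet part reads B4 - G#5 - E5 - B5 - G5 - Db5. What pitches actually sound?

A4 F#5 D5 A5 F5 Cb5

The Bb clarinet sounds a major second below written, so transpose each written note down a major second.
B4 -> A4
G#5 -> F#5
E5 -> D5
B5 -> A5
G5 -> F5
Db5 -> Cb5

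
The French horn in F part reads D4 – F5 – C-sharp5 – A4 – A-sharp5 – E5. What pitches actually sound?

G3 Bb4 F#4 D4 D#5 A4

Written C4 on the French horn in F sounds as F3, a perfect fifth lower; apply that shift to every note.
D4 gives G3
F5 gives Bb4
C#5 gives F#4
A4 gives D4
A#5 gives D#5
E5 gives A4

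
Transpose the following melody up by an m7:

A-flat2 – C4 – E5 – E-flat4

Ab2 gives Gb3
C4 gives Bb4
E5 gives D6
Eb4 gives Db5

Gb3 Bb4 D6 Db5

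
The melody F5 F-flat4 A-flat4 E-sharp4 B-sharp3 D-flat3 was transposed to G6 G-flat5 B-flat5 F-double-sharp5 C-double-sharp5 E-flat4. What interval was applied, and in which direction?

From F5 to G6 is 9 letter names — a ninth of some quality.
F5 to G6 is 14 semitones, which makes it a major ninth; the second version is higher, so the direction is up.
Checking another pair — Db3 → Eb4 — gives the same interval.

up a major ninth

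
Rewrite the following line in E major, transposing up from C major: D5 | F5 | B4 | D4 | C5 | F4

From C up to E is a major third; apply that to each pitch.
D5 gives F#5
F5 gives A5
B4 gives D#5
D4 gives F#4
C5 gives E5
F4 gives A4

F#5 A5 D#5 F#4 E5 A4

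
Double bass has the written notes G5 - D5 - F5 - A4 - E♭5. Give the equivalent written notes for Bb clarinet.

First find concert pitch: the double bass sounds a perfect octave below written, so G5 D5 F5 A4 E♭5 sounds G4 D4 F4 A3 Eb4.
Then write for Bb clarinet: it sounds a major second below written, so the part must be a major second above concert.
G4 → A4
D4 → E4
F4 → G4
A3 → B3
Eb4 → F4

A4 E4 G4 B3 F4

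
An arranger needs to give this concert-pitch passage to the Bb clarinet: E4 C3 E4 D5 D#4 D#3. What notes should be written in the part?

F#4 D3 F#4 E5 E#4 E#3

Written C4 sounds as Bb3 on the Bb clarinet, so concert pitches are written a major second up.
E4 -> F#4
C3 -> D3
E4 -> F#4
D5 -> E5
D#4 -> E#4
D#3 -> E#3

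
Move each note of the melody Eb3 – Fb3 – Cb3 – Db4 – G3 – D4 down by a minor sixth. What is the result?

G2 Ab2 Eb2 F3 B2 F#3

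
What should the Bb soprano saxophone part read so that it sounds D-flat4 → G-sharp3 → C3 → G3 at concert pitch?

Eb4 A#3 D3 A3

The Bb soprano saxophone sounds a major second below written, so the written part must be a major second above concert — transpose each note up.
Db4 gives Eb4
G#3 gives A#3
C3 gives D3
G3 gives A3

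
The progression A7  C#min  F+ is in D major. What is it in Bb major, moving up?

F7 Amin Db+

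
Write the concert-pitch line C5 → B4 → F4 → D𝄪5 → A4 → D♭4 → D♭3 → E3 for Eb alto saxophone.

A5 G#5 D5 B##5 F#5 Bb4 Bb3 C#4

The Eb alto saxophone sounds a major sixth below written, so the written part must be a major sixth above concert — transpose each note up.
C5 -> A5
B4 -> G#5
F4 -> D5
D##5 -> B##5
A4 -> F#5
Db4 -> Bb4
Db3 -> Bb3
E3 -> C#4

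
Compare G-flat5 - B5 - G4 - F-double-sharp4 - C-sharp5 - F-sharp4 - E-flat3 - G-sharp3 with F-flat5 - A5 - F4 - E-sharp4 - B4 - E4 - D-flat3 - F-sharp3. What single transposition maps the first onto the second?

down a major second

From Gb5 to Fb5 is 2 letter names — a second of some quality.
Fb5 to Gb5 is 2 semitones, which makes it a major second; the second version is lower, so the direction is down.
Checking another pair — G#3 → F#3 — gives the same interval.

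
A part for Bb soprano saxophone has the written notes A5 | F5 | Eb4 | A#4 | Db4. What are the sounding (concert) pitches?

Written C4 on the Bb soprano saxophone sounds as Bb3, a major second lower; apply that shift to every note.
A5 → G5
F5 → Eb5
Eb4 → Db4
A#4 → G#4
Db4 → Cb4

G5 Eb5 Db4 G#4 Cb4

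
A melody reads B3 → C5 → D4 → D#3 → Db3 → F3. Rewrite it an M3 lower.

G3 Ab4 Bb3 B2 Bbb2 Db3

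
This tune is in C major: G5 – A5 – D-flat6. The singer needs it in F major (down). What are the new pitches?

C5 D5 Gb5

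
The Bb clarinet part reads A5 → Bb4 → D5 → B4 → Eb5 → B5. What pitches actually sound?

G5 Ab4 C5 A4 Db5 A5

Written C4 on the Bb clarinet sounds as Bb3, a major second lower; apply that shift to every note.
A5 gives G5
Bb4 gives Ab4
D5 gives C5
B4 gives A4
Eb5 gives Db5
B5 gives A5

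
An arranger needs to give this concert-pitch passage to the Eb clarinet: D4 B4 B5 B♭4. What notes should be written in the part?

B3 G#4 G#5 G4

The Eb clarinet sounds a minor third above written, so the written part must be a minor third below concert — transpose each note down.
D4 gives B3
B4 gives G#4
B5 gives G#5
Bb4 gives G4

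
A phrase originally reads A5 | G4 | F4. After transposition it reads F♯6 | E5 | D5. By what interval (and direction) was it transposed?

up a major sixth

From A5 to F#6 is 6 letter names — a sixth of some quality.
A5 to F#6 is 9 semitones, which makes it a major sixth; the second version is higher, so the direction is up.
Checking another pair — F4 → D5 — gives the same interval.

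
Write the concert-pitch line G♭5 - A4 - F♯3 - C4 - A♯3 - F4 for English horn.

Db6 E5 C#4 G4 E#4 C5

The English horn sounds a perfect fifth below written, so the written part must be a perfect fifth above concert — transpose each note up.
Gb5 -> Db6
A4 -> E5
F#3 -> C#4
C4 -> G4
A#3 -> E#4
F4 -> C5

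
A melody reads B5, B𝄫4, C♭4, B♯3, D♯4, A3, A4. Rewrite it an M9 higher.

B5 gives C#7
Bbb4 gives Cb6
Cb4 gives Db5
B#3 gives C##5
D#4 gives E#5
A3 gives B4
A4 gives B5

C#7 Cb6 Db5 C##5 E#5 B4 B5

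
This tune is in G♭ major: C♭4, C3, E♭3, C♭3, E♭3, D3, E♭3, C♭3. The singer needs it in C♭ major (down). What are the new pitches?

G♭ major to C♭ major down is a perfect fifth, so every note moves down by that interval.
Cb4 becomes Fb3
C3 becomes F2
Eb3 becomes Ab2
Cb3 becomes Fb2
Eb3 becomes Ab2
D3 becomes G2
Eb3 becomes Ab2
Cb3 becomes Fb2

Fb3 F2 Ab2 Fb2 Ab2 G2 Ab2 Fb2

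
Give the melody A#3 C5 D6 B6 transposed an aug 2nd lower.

G3 Bbb4 Cb6 Ab6

A#3 gives G3
C5 gives Bbb4
D6 gives Cb6
B6 gives Ab6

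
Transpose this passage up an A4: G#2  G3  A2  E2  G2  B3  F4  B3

C##3 C#4 D#3 A#2 C#3 E#4 B4 E#4

G#2 gives C##3
G3 gives C#4
A2 gives D#3
E2 gives A#2
G2 gives C#3
B3 gives E#4
F4 gives B4
B3 gives E#4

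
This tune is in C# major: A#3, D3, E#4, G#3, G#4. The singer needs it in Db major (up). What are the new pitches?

Bb3 Ebb3 F4 Ab3 Ab4

C# major to Db major up is a diminished second, so every note moves up by that interval.
A#3 -> Bb3
D3 -> Ebb3
E#4 -> F4
G#3 -> Ab3
G#4 -> Ab4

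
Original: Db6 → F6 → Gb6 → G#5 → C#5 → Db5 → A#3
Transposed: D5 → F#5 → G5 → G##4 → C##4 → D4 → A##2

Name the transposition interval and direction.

down a diminished octave

Take the first pair: Db6 → D5. D to D spans 8 letter names, so the interval is some kind of octave.
D5 to Db6 is 11 semitones, which makes it a diminished octave; the second version is lower, so the direction is down.
Checking another pair — A#3 → A##2 — gives the same interval.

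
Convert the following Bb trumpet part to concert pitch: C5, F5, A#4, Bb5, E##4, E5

Bb4 Eb5 G#4 Ab5 D##4 D5

Written C4 on the Bb trumpet sounds as Bb3, a major second lower; apply that shift to every note.
C5 → Bb4
F5 → Eb5
A#4 → G#4
Bb5 → Ab5
E##4 → D##4
E5 → D5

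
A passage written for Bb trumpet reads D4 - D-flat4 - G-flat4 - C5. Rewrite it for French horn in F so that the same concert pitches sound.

G4 Gb4 Cb5 F5

First find concert pitch: the Bb trumpet sounds a major second below written, so D4 D-flat4 G-flat4 C5 sounds C4 Cb4 Fb4 Bb4.
Then write for French horn in F: it sounds a perfect fifth below written, so the part must be a perfect fifth above concert.
C4 → G4
Cb4 → Gb4
Fb4 → Cb5
Bb4 → F5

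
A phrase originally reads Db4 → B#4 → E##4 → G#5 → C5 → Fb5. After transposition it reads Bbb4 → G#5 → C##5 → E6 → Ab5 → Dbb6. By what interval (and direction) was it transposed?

Take the first pair: Db4 → Bbb4. D to B spans 6 letter names, so the interval is some kind of sixth.
Db4 to Bbb4 is 8 semitones, which makes it a minor sixth; the second version is higher, so the direction is up.
Checking another pair — Fb5 → Dbb6 — gives the same interval.

up a minor sixth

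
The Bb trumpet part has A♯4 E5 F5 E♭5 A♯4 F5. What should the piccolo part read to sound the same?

First find concert pitch: the Bb trumpet sounds a major second below written, so A♯4 E5 F5 E♭5 A♯4 F5 sounds G#4 D5 Eb5 Db5 G#4 Eb5.
Then write for piccolo: it sounds a perfect octave above written, so the part must be a perfect octave below concert.
G#4 → G#3
D5 → D4
Eb5 → Eb4
Db5 → Db4
G#4 → G#3
Eb5 → Eb4

G#3 D4 Eb4 Db4 G#3 Eb4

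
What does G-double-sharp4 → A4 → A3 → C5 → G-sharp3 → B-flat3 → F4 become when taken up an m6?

E#5 F5 F4 Ab5 E4 Gb4 Db5

G##4 up a minor sixth is E#5.
A4: a sixth up reaches F, and 8 semitones makes it F5.
A3: a sixth up reaches F, and 8 semitones makes it F4.
A minor sixth up from C5 gives Ab5.
G#3 up a minor sixth is E4.
Bb3: a sixth up reaches G, and 8 semitones makes it Gb4.
F4 up a minor sixth is Db5.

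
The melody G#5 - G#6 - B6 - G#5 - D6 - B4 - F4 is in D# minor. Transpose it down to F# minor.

B4 B5 D6 B4 F5 D4 Ab3

D# minor to F# minor down is a major sixth, so every note moves down by that interval.
G#5 -> B4
G#6 -> B5
B6 -> D6
G#5 -> B4
D6 -> F5
B4 -> D4
F4 -> Ab3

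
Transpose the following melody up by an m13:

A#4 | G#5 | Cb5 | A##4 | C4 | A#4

F#6 E7 Abb6 F##6 Ab5 F#6

A#4 gives F#6
G#5 gives E7
Cb5 gives Abb6
A##4 gives F##6
C4 gives Ab5
A#4 gives F#6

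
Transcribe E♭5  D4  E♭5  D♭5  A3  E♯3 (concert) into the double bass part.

Eb6 D5 Eb6 Db6 A4 E#4

Written C4 sounds as C3 on the double bass, so concert pitches are written a perfect octave up.
Eb5 gives Eb6
D4 gives D5
Eb5 gives Eb6
Db5 gives Db6
A3 gives A4
E#3 gives E#4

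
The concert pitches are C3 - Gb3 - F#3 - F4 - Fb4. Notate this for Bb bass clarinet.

Written C4 sounds as Bb2 on the Bb bass clarinet, so concert pitches are written a major ninth up.
C3 gives D4
Gb3 gives Ab4
F#3 gives G#4
F4 gives G5
Fb4 gives Gb5

D4 Ab4 G#4 G5 Gb5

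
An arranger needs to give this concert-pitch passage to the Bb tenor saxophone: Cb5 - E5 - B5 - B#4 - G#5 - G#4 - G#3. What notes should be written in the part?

The Bb tenor saxophone sounds a major ninth below written, so the written part must be a major ninth above concert — transpose each note up.
Cb5 becomes Db6
E5 becomes F#6
B5 becomes C#7
B#4 becomes C##6
G#5 becomes A#6
G#4 becomes A#5
G#3 becomes A#4

Db6 F#6 C#7 C##6 A#6 A#5 A#4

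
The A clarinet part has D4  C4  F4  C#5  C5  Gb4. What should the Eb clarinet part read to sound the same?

G#3 F#3 B3 F##4 F#4 C4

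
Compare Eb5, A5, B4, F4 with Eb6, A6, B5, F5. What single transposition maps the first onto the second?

up a perfect octave

Take the first pair: Eb5 → Eb6. E to E spans 8 letter names, so the interval is some kind of octave.
Eb5 to Eb6 is 12 semitones, which makes it a perfect octave; the second version is higher, so the direction is up.
Checking another pair — F4 → F5 — gives the same interval.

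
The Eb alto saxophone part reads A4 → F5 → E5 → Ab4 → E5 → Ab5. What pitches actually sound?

C4 Ab4 G4 Cb4 G4 Cb5

Written C4 on the Eb alto saxophone sounds as Eb3, a major sixth lower; apply that shift to every note.
A4 to C4
F5 to Ab4
E5 to G4
Ab4 to Cb4
E5 to G4
Ab5 to Cb5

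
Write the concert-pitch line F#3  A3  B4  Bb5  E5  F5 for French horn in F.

Written C4 sounds as F3 on the French horn in F, so concert pitches are written a perfect fifth up.
F#3 gives C#4
A3 gives E4
B4 gives F#5
Bb5 gives F6
E5 gives B5
F5 gives C6

C#4 E4 F#5 F6 B5 C6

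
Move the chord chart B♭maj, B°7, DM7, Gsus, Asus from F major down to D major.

Gmaj G#°7 BM7 Esus F#sus

F major down to D major is a minor third; each chord root moves by that interval while the quality stays the same.
B♭maj: root B♭ down a minor third → G, giving Gmaj.
B°7: root B down a minor third → G#, giving G#°7.
DM7: root D down a minor third → B, giving BM7.
Gsus: root G down a minor third → E, giving Esus.
Asus: root A down a minor third → F#, giving F#sus.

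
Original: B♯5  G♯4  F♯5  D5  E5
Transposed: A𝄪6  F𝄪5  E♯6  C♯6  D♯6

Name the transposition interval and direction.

up a major seventh

From B#5 to A##6 is 7 letter names — a seventh of some quality.
B#5 to A##6 is 11 semitones, which makes it a major seventh; the second version is higher, so the direction is up.
Checking another pair — E5 → D#6 — gives the same interval.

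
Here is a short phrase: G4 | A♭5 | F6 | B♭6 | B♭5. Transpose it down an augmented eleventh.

Db3 Ebb4 Cb5 Fb5 Fb4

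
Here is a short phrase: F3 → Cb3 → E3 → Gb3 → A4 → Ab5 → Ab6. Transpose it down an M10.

Db2 Abb1 C2 Ebb2 F3 Fb4 Fb5

F3 down a major tenth is Db2.
A major tenth down from Cb3 gives Abb1.
E3 down a major tenth is C2.
Gb3: a tenth down reaches E, and 16 semitones makes it Ebb2.
A major tenth down from A4 gives F3.
A major tenth down from Ab5 gives Fb4.
A major tenth down from Ab6 gives Fb5.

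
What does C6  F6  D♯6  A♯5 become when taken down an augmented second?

Bbb5 Ebb6 C6 G5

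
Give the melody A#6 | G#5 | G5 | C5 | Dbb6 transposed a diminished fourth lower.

E##6 D##5 D#5 G#4 Ab5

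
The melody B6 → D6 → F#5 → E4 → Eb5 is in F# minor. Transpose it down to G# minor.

C#6 E5 G#4 F#3 F4

F# minor to G# minor down is a minor seventh, so every note moves down by that interval.
B6 to C#6
D6 to E5
F#5 to G#4
E4 to F#3
Eb5 to F4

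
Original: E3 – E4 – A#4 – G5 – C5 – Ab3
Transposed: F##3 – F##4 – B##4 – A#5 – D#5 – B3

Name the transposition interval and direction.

up an augmented second

Take the first pair: E3 → F##3. E to F spans 2 letter names, so the interval is some kind of second.
E3 to F##3 is 3 semitones, which makes it an augmented second; the second version is higher, so the direction is up.
Checking another pair — Ab3 → B3 — gives the same interval.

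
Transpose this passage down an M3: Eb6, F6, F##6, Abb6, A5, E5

Cb6 Db6 D#6 Fbb6 F5 C5

A major third down from Eb6 gives Cb6.
F6 down a major third is Db6.
A major third down from F##6 gives D#6.
A major third down from Abb6 gives Fbb6.
A major third down from A5 gives F5.
A major third down from E5 gives C5.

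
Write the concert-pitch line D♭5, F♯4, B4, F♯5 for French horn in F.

Ab5 C#5 F#5 C#6

The French horn in F sounds a perfect fifth below written, so the written part must be a perfect fifth above concert — transpose each note up.
Db5 → Ab5
F#4 → C#5
B4 → F#5
F#5 → C#6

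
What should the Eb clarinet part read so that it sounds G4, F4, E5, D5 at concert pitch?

E4 D4 C#5 B4

Written C4 sounds as Eb4 on the Eb clarinet, so concert pitches are written a minor third down.
G4 → E4
F4 → D4
E5 → C#5
D5 → B4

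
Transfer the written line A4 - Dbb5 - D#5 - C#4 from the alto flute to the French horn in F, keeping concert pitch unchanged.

B4 Ebb5 E#5 D#4

First find concert pitch: the alto flute sounds a perfect fourth below written, so A4 Dbb5 D#5 C#4 sounds E4 Abb4 A#4 G#3.
Then write for French horn in F: it sounds a perfect fifth below written, so the part must be a perfect fifth above concert.
E4 → B4
Abb4 → Ebb5
A#4 → E#5
G#3 → D#4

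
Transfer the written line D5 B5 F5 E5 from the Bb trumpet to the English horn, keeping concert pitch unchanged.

G5 E6 Bb5 A5

First find concert pitch: the Bb trumpet sounds a major second below written, so D5 B5 F5 E5 sounds C5 A5 Eb5 D5.
Then write for English horn: it sounds a perfect fifth below written, so the part must be a perfect fifth above concert.
C5 → G5
A5 → E6
Eb5 → Bb5
D5 → A5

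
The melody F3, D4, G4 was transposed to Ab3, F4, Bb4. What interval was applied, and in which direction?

up a minor third

From F3 to Ab3 is 3 letter names — a third of some quality.
F3 to Ab3 is 3 semitones, which makes it a minor third; the second version is higher, so the direction is up.
Checking another pair — G4 → Bb4 — gives the same interval.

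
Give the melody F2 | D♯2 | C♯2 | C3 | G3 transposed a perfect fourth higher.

Bb2 G#2 F#2 F3 C4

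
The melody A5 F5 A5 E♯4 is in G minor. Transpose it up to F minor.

G minor to F minor up is a minor seventh, so every note moves up by that interval.
A5 -> G6
F5 -> Eb6
A5 -> G6
E#4 -> D#5

G6 Eb6 G6 D#5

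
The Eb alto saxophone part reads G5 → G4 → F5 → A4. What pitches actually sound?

The Eb alto saxophone sounds a major sixth below written, so transpose each written note down a major sixth.
G5 becomes Bb4
G4 becomes Bb3
F5 becomes Ab4
A4 becomes C4

Bb4 Bb3 Ab4 C4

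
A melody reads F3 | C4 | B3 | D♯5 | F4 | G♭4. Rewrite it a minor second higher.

Gb3 Db4 C4 E5 Gb4 Abb4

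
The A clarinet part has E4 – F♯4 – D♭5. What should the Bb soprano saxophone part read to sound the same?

D#4 E#4 C5

First find concert pitch: the A clarinet sounds a minor third below written, so E4 F♯4 D♭5 sounds C#4 D#4 Bb4.
Then write for Bb soprano saxophone: it sounds a major second below written, so the part must be a major second above concert.
C#4 → D#4
D#4 → E#4
Bb4 → C5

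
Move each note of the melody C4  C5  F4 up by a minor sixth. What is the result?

Ab4 Ab5 Db5

C4 becomes Ab4
C5 becomes Ab5
F4 becomes Db5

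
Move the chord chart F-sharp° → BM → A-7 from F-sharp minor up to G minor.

G° CM Bb-7

F-sharp minor up to G minor is a minor second; each chord root moves by that interval while the quality stays the same.
F-sharp°: root F-sharp up a minor second → G, giving G°.
BM: root B up a minor second → C, giving CM.
A-7: root A up a minor second → Bb, giving Bb-7.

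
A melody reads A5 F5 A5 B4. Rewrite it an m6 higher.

F6 Db6 F6 G5

A5 gives F6
F5 gives Db6
A5 gives F6
B4 gives G5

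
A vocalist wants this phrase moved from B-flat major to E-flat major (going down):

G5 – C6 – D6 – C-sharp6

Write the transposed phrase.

C5 F5 G5 F#5

From B-flat down to E-flat is a perfect fifth; apply that to each pitch.
G5 -> C5
C6 -> F5
D6 -> G5
C#6 -> F#5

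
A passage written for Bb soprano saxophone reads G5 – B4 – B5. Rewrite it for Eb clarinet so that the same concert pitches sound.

D5 F#4 F#5

First find concert pitch: the Bb soprano saxophone sounds a major second below written, so G5 B4 B5 sounds F5 A4 A5.
Then write for Eb clarinet: it sounds a minor third above written, so the part must be a minor third below concert.
F5 → D5
A4 → F#4
A5 → F#5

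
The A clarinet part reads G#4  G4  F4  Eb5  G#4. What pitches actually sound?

E#4 E4 D4 C5 E#4

The A clarinet sounds a minor third below written, so transpose each written note down a minor third.
G#4 becomes E#4
G4 becomes E4
F4 becomes D4
Eb5 becomes C5
G#4 becomes E#4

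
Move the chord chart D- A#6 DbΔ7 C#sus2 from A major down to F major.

A major down to F major is a major third; each chord root moves by that interval while the quality stays the same.
D-: root D down a major third → Bb, giving Bb-.
A#6: root A# down a major third → F#, giving F#6.
DbΔ7: root Db down a major third → Bbb, giving BbbΔ7.
C#sus2: root C# down a major third → A, giving Asus2.

Bb- F#6 BbbΔ7 Asus2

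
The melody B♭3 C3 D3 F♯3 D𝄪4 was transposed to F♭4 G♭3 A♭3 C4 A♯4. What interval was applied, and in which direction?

up a diminished fifth

From Bb3 to Fb4 is 5 letter names — a fifth of some quality.
Bb3 to Fb4 is 6 semitones, which makes it a diminished fifth; the second version is higher, so the direction is up.
Checking another pair — D##4 → A#4 — gives the same interval.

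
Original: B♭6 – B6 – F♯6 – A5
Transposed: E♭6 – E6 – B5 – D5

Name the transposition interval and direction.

down a perfect fifth

Take the first pair: Bb6 → Eb6. B to E spans 5 letter names, so the interval is some kind of fifth.
Eb6 to Bb6 is 7 semitones, which makes it a perfect fifth; the second version is lower, so the direction is down.
Checking another pair — A5 → D5 — gives the same interval.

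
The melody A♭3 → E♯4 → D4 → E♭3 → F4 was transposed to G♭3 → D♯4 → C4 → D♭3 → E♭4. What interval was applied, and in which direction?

down a major second

From Ab3 to Gb3 is 2 letter names — a second of some quality.
Gb3 to Ab3 is 2 semitones, which makes it a major second; the second version is lower, so the direction is down.
Checking another pair — F4 → Eb4 — gives the same interval.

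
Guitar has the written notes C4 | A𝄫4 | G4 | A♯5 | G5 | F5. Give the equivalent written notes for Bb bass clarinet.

D4 Bbb4 A4 B#5 A5 G5

First find concert pitch: the guitar sounds a perfect octave below written, so C4 A𝄫4 G4 A♯5 G5 F5 sounds C3 Abb3 G3 A#4 G4 F4.
Then write for Bb bass clarinet: it sounds a major ninth below written, so the part must be a major ninth above concert.
C3 → D4
Abb3 → Bbb4
G3 → A4
A#4 → B#5
G4 → A5
F4 → G5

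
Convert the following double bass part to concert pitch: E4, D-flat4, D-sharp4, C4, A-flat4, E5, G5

E3 Db3 D#3 C3 Ab3 E4 G4

Written C4 on the double bass sounds as C3, a perfect octave lower; apply that shift to every note.
E4 to E3
Db4 to Db3
D#4 to D#3
C4 to C3
Ab4 to Ab3
E5 to E4
G5 to G4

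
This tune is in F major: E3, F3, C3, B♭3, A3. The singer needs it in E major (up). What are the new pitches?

D#4 E4 B3 A4 G#4

F major to E major up is a major seventh, so every note moves up by that interval.
E3 -> D#4
F3 -> E4
C3 -> B3
Bb3 -> A4
A3 -> G#4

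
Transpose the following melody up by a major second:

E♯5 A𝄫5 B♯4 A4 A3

F##5 Bbb5 C##5 B4 B3

E#5 → F##5
Abb5 → Bbb5
B#4 → C##5
A4 → B4
A3 → B3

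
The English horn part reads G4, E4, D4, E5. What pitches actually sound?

The English horn sounds a perfect fifth below written, so transpose each written note down a perfect fifth.
G4 -> C4
E4 -> A3
D4 -> G3
E5 -> A4

C4 A3 G3 A4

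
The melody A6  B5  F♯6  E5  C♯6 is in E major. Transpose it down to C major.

F6 G5 D6 C5 A5

From E down to C is a major third; apply that to each pitch.
A6 -> F6
B5 -> G5
F#6 -> D6
E5 -> C5
C#6 -> A5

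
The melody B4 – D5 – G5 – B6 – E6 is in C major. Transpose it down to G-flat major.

F4 Ab4 Db5 F6 Bb5

C major to G-flat major down is an augmented fourth, so every note moves down by that interval.
B4 to F4
D5 to Ab4
G5 to Db5
B6 to F6
E6 to Bb5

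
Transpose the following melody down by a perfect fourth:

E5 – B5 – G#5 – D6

B4 F#5 D#5 A5

A perfect fourth down from E5 gives B4.
B5 down a perfect fourth is F#5.
G#5 down a perfect fourth is D#5.
D6 down a perfect fourth is A5.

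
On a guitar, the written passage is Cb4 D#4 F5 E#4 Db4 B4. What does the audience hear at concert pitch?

Cb3 D#3 F4 E#3 Db3 B3

The guitar sounds a perfect octave below written, so transpose each written note down a perfect octave.
Cb4 to Cb3
D#4 to D#3
F5 to F4
E#4 to E#3
Db4 to Db3
B4 to B3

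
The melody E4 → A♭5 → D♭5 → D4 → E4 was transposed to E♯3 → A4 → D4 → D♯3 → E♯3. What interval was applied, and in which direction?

down a diminished octave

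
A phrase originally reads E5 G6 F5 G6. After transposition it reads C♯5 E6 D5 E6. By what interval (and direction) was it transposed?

down a minor third

From E5 to C#5 is 3 letter names — a third of some quality.
C#5 to E5 is 3 semitones, which makes it a minor third; the second version is lower, so the direction is down.
Checking another pair — G6 → E6 — gives the same interval.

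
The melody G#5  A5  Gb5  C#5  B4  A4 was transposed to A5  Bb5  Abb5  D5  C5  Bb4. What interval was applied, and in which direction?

up a minor second

From G#5 to A5 is 2 letter names — a second of some quality.
G#5 to A5 is 1 semitone, which makes it a minor second; the second version is higher, so the direction is up.
Checking another pair — A4 → Bb4 — gives the same interval.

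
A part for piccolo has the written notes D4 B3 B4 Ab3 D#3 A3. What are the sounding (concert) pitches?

D5 B4 B5 Ab4 D#4 A4

Written C4 on the piccolo sounds as C5, a perfect octave higher; apply that shift to every note.
D4 gives D5
B3 gives B4
B4 gives B5
Ab3 gives Ab4
D#3 gives D#4
A3 gives A4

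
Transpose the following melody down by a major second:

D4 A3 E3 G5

A major second down from D4 gives C4.
A3 down a major second is G3.
E3: a second down reaches D, and 2 semitones makes it D3.
G5: a second down reaches F, and 2 semitones makes it F5.

C4 G3 D3 F5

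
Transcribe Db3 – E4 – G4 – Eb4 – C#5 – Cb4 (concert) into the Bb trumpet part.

Eb3 F#4 A4 F4 D#5 Db4

The Bb trumpet sounds a major second below written, so the written part must be a major second above concert — transpose each note up.
Db3 -> Eb3
E4 -> F#4
G4 -> A4
Eb4 -> F4
C#5 -> D#5
Cb4 -> Db4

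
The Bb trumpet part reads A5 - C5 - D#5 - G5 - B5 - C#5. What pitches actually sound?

Written C4 on the Bb trumpet sounds as Bb3, a major second lower; apply that shift to every note.
A5 -> G5
C5 -> Bb4
D#5 -> C#5
G5 -> F5
B5 -> A5
C#5 -> B4

G5 Bb4 C#5 F5 A5 B4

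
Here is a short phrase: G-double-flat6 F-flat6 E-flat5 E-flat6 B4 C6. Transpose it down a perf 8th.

Gbb5 Fb5 Eb4 Eb5 B3 C5

Gbb6 down a perfect octave is Gbb5.
Fb6: an octave down reaches F, and 12 semitones makes it Fb5.
Eb5 down a perfect octave is Eb4.
Eb6: an octave down reaches E, and 12 semitones makes it Eb5.
B4 down a perfect octave is B3.
C6: an octave down reaches C, and 12 semitones makes it C5.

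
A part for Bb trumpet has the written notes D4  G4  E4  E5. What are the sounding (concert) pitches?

The Bb trumpet sounds a major second below written, so transpose each written note down a major second.
D4 becomes C4
G4 becomes F4
E4 becomes D4
E5 becomes D5

C4 F4 D4 D5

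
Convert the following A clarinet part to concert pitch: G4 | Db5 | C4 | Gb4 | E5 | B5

Written C4 on the A clarinet sounds as A3, a minor third lower; apply that shift to every note.
G4 gives E4
Db5 gives Bb4
C4 gives A3
Gb4 gives Eb4
E5 gives C#5
B5 gives G#5

E4 Bb4 A3 Eb4 C#5 G#5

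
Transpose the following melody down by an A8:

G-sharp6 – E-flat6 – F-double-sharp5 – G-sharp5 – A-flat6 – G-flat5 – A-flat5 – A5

G5 Ebb5 F#4 G4 Abb5 Gbb4 Abb4 Ab4

An augmented octave down from G#6 gives G5.
Eb6: an octave down reaches E, and 13 semitones makes it Ebb5.
An augmented octave down from F##5 gives F#4.
An augmented octave down from G#5 gives G4.
Ab6 down an augmented octave is Abb5.
An augmented octave down from Gb5 gives Gbb4.
Ab5 down an augmented octave is Abb4.
An augmented octave down from A5 gives Ab4.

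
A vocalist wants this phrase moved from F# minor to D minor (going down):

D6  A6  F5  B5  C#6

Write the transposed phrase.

Bb5 F6 Db5 G5 A5

From F# down to D is a major third; apply that to each pitch.
D6 gives Bb5
A6 gives F6
F5 gives Db5
B5 gives G5
C#6 gives A5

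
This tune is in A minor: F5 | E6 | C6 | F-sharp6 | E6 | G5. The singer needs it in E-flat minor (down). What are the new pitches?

Cb5 Bb5 Gb5 C6 Bb5 Db5

From A down to E-flat is an augmented fourth; apply that to each pitch.
F5 -> Cb5
E6 -> Bb5
C6 -> Gb5
F#6 -> C6
E6 -> Bb5
G5 -> Db5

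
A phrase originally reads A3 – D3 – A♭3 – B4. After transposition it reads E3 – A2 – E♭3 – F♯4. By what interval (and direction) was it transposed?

Take the first pair: A3 → E3. A to E spans 4 letter names, so the interval is some kind of fourth.
E3 to A3 is 5 semitones, which makes it a perfect fourth; the second version is lower, so the direction is down.
Checking another pair — B4 → F#4 — gives the same interval.

down a perfect fourth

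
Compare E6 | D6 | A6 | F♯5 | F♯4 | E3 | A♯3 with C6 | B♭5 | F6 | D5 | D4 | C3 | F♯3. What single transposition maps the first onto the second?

From E6 to C6 is 3 letter names — a third of some quality.
C6 to E6 is 4 semitones, which makes it a major third; the second version is lower, so the direction is down.
Checking another pair — A#3 → F#3 — gives the same interval.

down a major third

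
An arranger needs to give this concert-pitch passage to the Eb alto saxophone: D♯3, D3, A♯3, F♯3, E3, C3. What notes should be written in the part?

The Eb alto saxophone sounds a major sixth below written, so the written part must be a major sixth above concert — transpose each note up.
D#3 → B#3
D3 → B3
A#3 → F##4
F#3 → D#4
E3 → C#4
C3 → A3

B#3 B3 F##4 D#4 C#4 A3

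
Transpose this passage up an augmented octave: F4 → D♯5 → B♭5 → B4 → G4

F4 up an augmented octave is F#5.
D#5: an octave up reaches D, and 13 semitones makes it D##6.
An augmented octave up from Bb5 gives B6.
An augmented octave up from B4 gives B#5.
G4: an octave up reaches G, and 13 semitones makes it G#5.

F#5 D##6 B6 B#5 G#5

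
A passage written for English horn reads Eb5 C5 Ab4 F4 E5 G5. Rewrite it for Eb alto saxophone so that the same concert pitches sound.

F5 D5 Bb4 G4 F#5 A5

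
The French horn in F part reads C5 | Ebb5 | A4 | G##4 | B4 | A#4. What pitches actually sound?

F4 Abb4 D4 C##4 E4 D#4

Written C4 on the French horn in F sounds as F3, a perfect fifth lower; apply that shift to every note.
C5 becomes F4
Ebb5 becomes Abb4
A4 becomes D4
G##4 becomes C##4
B4 becomes E4
A#4 becomes D#4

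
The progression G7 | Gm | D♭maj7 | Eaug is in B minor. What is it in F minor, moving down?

Db7 Dbm Abbmaj7 Bbaug

B minor down to F minor is an augmented fourth; each chord root moves by that interval while the quality stays the same.
G7: root G down an augmented fourth → Db, giving Db7.
Gm: root G down an augmented fourth → Db, giving Dbm.
D♭maj7: root D♭ down an augmented fourth → Abb, giving Abbmaj7.
Eaug: root E down an augmented fourth → Bb, giving Bbaug.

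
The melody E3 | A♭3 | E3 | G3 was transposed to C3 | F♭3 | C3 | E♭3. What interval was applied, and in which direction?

Take the first pair: E3 → C3. E to C spans 3 letter names, so the interval is some kind of third.
C3 to E3 is 4 semitones, which makes it a major third; the second version is lower, so the direction is down.
Checking another pair — G3 → Eb3 — gives the same interval.

down a major third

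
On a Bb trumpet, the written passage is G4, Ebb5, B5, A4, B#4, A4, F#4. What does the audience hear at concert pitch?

F4 Dbb5 A5 G4 A#4 G4 E4

The Bb trumpet sounds a major second below written, so transpose each written note down a major second.
G4 -> F4
Ebb5 -> Dbb5
B5 -> A5
A4 -> G4
B#4 -> A#4
A4 -> G4
F#4 -> E4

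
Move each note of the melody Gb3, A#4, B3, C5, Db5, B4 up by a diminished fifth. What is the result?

Dbb4 E5 F4 Gb5 Abb5 F5

Gb3 -> Dbb4
A#4 -> E5
B3 -> F4
C5 -> Gb5
Db5 -> Abb5
B4 -> F5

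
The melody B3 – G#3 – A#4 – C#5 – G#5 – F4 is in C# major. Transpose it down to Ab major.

From C# down to Ab is an augmented third; apply that to each pitch.
B3 gives Gb3
G#3 gives Eb3
A#4 gives F4
C#5 gives Ab4
G#5 gives Eb5
F4 gives Dbb4

Gb3 Eb3 F4 Ab4 Eb5 Dbb4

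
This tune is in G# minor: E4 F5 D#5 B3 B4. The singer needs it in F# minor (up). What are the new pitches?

G# minor to F# minor up is a minor seventh, so every note moves up by that interval.
E4 -> D5
F5 -> Eb6
D#5 -> C#6
B3 -> A4
B4 -> A5

D5 Eb6 C#6 A4 A5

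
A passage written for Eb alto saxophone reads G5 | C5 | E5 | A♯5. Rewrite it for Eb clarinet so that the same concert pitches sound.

G4 C4 E4 A#4

First find concert pitch: the Eb alto saxophone sounds a major sixth below written, so G5 C5 E5 A♯5 sounds Bb4 Eb4 G4 C#5.
Then write for Eb clarinet: it sounds a minor third above written, so the part must be a minor third below concert.
Bb4 → G4
Eb4 → C4
G4 → E4
C#5 → A#4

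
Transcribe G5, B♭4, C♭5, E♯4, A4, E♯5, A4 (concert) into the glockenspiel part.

G3 Bb2 Cb3 E#2 A2 E#3 A2

Written C4 sounds as C6 on the glockenspiel, so concert pitches are written a perfect fifteenth down.
G5 to G3
Bb4 to Bb2
Cb5 to Cb3
E#4 to E#2
A4 to A2
E#5 to E#3
A4 to A2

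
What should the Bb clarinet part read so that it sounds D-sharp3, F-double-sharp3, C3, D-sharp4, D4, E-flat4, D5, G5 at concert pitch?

The Bb clarinet sounds a major second below written, so the written part must be a major second above concert — transpose each note up.
D#3 -> E#3
F##3 -> G##3
C3 -> D3
D#4 -> E#4
D4 -> E4
Eb4 -> F4
D5 -> E5
G5 -> A5

E#3 G##3 D3 E#4 E4 F4 E5 A5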